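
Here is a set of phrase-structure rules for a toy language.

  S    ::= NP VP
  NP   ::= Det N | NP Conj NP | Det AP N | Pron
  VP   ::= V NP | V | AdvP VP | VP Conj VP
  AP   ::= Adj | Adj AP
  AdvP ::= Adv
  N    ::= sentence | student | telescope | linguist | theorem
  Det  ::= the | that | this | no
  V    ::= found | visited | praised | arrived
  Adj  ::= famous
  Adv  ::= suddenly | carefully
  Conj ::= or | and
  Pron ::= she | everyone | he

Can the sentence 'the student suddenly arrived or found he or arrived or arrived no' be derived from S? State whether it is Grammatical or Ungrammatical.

Ungrammatical

For S → NP VP, the only prefix that parses as NP is 'the student', but the remainder 'suddenly arrived or found he or arrived or arrived no' is not a VP under these rules.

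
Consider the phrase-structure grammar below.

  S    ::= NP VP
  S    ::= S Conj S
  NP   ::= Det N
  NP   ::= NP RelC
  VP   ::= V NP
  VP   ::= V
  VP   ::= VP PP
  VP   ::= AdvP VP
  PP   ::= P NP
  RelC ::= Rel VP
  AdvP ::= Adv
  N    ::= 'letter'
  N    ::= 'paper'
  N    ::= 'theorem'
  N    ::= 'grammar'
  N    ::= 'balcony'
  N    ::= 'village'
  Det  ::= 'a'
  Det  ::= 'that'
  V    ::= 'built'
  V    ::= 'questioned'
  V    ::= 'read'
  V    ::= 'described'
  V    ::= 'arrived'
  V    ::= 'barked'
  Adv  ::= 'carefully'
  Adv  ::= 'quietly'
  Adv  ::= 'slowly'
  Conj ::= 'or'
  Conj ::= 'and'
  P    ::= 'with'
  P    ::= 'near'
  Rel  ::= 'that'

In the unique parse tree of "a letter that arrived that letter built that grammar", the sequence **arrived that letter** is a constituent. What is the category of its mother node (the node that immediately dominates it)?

RelC

S
  NP
    NP
      Det: a
      N: letter
    RelC
      Rel: that
      VP
        V: arrived
        NP
          Det: that
          N: letter
  VP
    V: built
    NP
      Det: that
      N: grammar
The span 'arrived that letter' is the VP node built by VP → V NP.
Its mother is the RelC built by RelC → Rel VP.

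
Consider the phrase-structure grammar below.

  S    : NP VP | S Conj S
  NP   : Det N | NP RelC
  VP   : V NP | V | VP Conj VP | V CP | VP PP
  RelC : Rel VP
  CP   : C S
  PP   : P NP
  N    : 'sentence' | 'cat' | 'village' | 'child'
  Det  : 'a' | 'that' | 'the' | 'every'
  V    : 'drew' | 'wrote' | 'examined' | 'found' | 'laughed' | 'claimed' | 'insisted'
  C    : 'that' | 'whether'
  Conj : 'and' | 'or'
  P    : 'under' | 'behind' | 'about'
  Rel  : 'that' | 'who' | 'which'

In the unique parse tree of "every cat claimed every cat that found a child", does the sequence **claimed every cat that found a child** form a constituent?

Yes

[S [NP [Det every] [N cat]] [VP [V claimed] [NP [NP [Det every] [N cat]] [RelC [Rel that] [VP [V found] [NP [Det a] [N child]]]]]]]
The words 'claimed every cat that found a child' are exhaustively dominated by a single VP node (built by VP → V NP), so they form a constituent.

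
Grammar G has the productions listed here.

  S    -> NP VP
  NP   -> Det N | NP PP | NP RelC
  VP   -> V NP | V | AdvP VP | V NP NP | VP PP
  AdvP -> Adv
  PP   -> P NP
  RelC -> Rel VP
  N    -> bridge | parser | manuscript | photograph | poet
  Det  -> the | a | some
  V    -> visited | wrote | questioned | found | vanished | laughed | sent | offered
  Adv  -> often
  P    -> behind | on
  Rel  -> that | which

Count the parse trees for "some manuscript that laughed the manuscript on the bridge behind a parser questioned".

9

Two of the 9 distinct bracketings:
[S [NP [NP [NP [Det some] [N manuscript]] [RelC [Rel that] [VP [V laughed] [NP [Det the] [N manuscript]]]]] [PP [P on] [NP [NP [Det the] [N bridge]] [PP [P behind] [NP [Det a] [N parser]]]]]] [VP [V questioned]]]
[S [NP [NP [NP [NP [Det some] [N manuscript]] [RelC [Rel that] [VP [V laughed] [NP [Det the] [N manuscript]]]]] [PP [P on] [NP [Det the] [N bridge]]]] [PP [P behind] [NP [Det a] [N parser]]]] [VP [V questioned]]]
The trees differ in how a recursive rule is bracketed over the same span.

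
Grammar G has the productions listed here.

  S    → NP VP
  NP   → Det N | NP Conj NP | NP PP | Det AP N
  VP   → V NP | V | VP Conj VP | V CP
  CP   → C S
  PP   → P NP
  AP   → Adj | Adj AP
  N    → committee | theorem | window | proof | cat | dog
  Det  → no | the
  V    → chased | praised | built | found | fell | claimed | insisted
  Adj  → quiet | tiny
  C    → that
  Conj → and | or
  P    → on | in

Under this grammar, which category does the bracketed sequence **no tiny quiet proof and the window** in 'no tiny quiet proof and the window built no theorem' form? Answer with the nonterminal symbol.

[S [NP [NP [Det no] [AP [Adj tiny] [AP [Adj quiet]]] [N proof]] [Conj and] [NP [Det the] [N window]]] [VP [V built] [NP [Det no] [N theorem]]]]
The span 'no tiny quiet proof and the window' is the NP node built by NP → NP Conj NP.

NP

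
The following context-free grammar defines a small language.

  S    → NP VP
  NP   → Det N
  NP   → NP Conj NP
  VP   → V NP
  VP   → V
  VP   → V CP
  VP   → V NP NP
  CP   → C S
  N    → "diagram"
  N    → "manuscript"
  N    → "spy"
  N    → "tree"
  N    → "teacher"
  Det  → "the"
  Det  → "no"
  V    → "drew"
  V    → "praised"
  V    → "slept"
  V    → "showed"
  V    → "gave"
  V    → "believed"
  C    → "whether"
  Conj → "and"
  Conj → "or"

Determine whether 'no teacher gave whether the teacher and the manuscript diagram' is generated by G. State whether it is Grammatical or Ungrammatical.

An N word can never sit immediately before an N word in any string this grammar generates, so the substring 'manuscript diagram' rules out a derivation.

Ungrammatical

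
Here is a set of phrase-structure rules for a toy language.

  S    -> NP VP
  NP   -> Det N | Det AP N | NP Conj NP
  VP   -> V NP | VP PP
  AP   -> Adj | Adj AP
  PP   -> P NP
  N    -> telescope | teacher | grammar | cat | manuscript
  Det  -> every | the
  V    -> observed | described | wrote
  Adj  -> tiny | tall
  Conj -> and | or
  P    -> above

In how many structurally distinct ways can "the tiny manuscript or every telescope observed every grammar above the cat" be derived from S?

[S [NP [NP [Det the] [AP [Adj tiny]] [N manuscript]] [Conj or] [NP [Det every] [N telescope]]] [VP [VP [V observed] [NP [Det every] [N grammar]]] [PP [P above] [NP [Det the] [N cat]]]]]
No rule offers an alternative attachment or grouping for any span, so this is the only derivation.

1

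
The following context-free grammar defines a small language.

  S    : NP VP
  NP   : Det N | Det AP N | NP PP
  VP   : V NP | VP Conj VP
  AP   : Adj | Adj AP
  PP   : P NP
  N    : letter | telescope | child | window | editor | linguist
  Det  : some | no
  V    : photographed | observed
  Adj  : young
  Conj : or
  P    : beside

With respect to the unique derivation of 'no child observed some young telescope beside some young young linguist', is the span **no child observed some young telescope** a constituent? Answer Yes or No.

[S [NP [Det no] [N child]] [VP [V observed] [NP [NP [Det some] [AP [Adj young]] [N telescope]] [PP [P beside] [NP [Det some] [AP [Adj young] [AP [Adj young]]] [N linguist]]]]]]
The smallest constituent containing 'no child observed some young telescope' is the S spanning 'no child observed some young telescope beside some young young linguist'; no single node in the tree dominates exactly the given words.

No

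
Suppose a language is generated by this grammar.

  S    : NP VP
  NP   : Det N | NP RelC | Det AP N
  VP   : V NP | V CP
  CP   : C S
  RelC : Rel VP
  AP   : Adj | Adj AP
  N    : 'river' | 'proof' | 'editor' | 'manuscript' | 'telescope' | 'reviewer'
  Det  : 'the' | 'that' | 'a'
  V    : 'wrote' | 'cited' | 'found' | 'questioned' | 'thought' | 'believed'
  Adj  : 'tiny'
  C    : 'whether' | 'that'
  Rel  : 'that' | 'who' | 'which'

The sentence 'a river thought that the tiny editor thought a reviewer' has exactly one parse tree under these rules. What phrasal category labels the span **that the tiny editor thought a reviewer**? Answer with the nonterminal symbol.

S
  NP
    Det: a
    N: river
  VP
    V: thought
    CP
      C: that
      S
        NP
          Det: the
          AP
            Adj: tiny
          N: editor
        VP
          V: thought
          NP
            Det: a
            N: reviewer
The span 'that the tiny editor thought a reviewer' is the CP node built by CP → C S.

CP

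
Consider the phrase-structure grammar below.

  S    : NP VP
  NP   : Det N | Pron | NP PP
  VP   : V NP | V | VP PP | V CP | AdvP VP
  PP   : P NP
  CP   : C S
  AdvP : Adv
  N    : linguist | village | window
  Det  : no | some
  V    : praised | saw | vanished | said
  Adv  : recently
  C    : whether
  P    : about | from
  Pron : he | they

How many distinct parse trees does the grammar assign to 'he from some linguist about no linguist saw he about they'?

Two of the 4 distinct bracketings:
[S [NP [NP [Pron he]] [PP [P from] [NP [NP [Det some] [N linguist]] [PP [P about] [NP [Det no] [N linguist]]]]]] [VP [V saw] [NP [NP [Pron he]] [PP [P about] [NP [Pron they]]]]]]
[S [NP [NP [Pron he]] [PP [P from] [NP [NP [Det some] [N linguist]] [PP [P about] [NP [Det no] [N linguist]]]]]] [VP [VP [V saw] [NP [Pron he]]] [PP [P about] [NP [Pron they]]]]]
The difference turns on whether VP → VP PP is used at the relevant span, versus an alternative expansion of VP.

4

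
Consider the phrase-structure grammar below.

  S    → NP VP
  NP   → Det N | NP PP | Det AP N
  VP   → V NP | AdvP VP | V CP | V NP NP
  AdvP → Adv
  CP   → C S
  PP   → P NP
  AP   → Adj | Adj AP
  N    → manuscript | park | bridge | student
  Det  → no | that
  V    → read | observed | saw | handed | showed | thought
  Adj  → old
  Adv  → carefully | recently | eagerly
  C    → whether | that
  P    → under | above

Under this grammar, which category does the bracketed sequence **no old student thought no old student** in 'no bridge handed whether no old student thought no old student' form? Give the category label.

S
  NP
    Det: no
    N: bridge
  VP
    V: handed
    CP
      C: whether
      S
        NP
          Det: no
          AP
            Adj: old
          N: student
        VP
          V: thought
          NP
            Det: no
            AP
              Adj: old
            N: student
The span 'no old student thought no old student' is the S node built by S → NP VP.

S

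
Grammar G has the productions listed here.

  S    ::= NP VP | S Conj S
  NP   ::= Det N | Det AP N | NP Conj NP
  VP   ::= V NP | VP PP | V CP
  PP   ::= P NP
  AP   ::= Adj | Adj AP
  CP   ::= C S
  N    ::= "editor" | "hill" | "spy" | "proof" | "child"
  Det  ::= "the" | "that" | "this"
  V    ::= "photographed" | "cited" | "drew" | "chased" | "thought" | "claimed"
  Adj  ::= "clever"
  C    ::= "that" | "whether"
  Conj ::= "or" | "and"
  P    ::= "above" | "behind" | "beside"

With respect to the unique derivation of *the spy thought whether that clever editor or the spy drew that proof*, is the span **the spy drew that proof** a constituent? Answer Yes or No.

No

[S [NP [Det the] [N spy]] [VP [V thought] [CP [C whether] [S [NP [NP [Det that] [AP [Adj clever]] [N editor]] [Conj or] [NP [Det the] [N spy]]] [VP [V drew] [NP [Det that] [N proof]]]]]]]
The smallest constituent containing 'the spy drew that proof' is the S spanning 'that clever editor or the spy drew that proof'; no single node in the tree dominates exactly the given words.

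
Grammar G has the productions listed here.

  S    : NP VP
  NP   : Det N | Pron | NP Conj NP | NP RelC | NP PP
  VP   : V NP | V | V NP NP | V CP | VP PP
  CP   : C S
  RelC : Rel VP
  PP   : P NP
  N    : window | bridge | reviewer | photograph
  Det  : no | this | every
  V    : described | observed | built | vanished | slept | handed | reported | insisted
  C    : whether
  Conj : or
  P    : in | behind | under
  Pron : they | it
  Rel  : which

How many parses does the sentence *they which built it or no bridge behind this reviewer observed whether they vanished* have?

Two of the 6 distinct bracketings:
[S [NP [NP [NP [Pron they]] [RelC [Rel which] [VP [V built] [NP [Pron it]]]]] [Conj or] [NP [NP [Det no] [N bridge]] [PP [P behind] [NP [Det this] [N reviewer]]]]] [VP [V observed] [CP [C whether] [S [NP [Pron they]] [VP [V vanished]]]]]]
[S [NP [NP [Pron they]] [RelC [Rel which] [VP [V built] [NP [NP [Pron it]] [Conj or] [NP [NP [Det no] [N bridge]] [PP [P behind] [NP [Det this] [N reviewer]]]]]]]] [VP [V observed] [CP [C whether] [S [NP [Pron they]] [VP [V vanished]]]]]]
The trees differ in how a recursive rule is bracketed over the same span.

6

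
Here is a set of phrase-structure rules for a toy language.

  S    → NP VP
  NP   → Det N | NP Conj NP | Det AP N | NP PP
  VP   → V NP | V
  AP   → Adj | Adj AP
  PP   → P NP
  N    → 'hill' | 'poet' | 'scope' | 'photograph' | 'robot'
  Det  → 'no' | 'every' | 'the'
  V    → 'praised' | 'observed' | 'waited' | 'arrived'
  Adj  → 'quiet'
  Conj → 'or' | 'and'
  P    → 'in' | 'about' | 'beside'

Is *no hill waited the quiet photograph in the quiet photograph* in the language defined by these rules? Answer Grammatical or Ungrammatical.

Grammatical

[S [NP [Det no] [N hill]] [VP [V waited] [NP [NP [Det the] [AP [Adj quiet]] [N photograph]] [PP [P in] [NP [Det the] [AP [Adj quiet]] [N photograph]]]]]]
Every word is introduced by a lexical rule and the phrasal rules combine the resulting categories into a single S.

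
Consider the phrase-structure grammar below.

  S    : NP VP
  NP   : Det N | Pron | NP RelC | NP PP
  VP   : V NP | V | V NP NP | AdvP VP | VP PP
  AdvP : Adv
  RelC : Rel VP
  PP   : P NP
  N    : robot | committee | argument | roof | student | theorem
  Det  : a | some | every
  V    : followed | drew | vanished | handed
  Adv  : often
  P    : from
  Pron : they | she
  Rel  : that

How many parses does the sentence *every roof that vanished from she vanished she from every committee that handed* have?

6

Two of the 6 distinct bracketings:
[S [NP [NP [Det every] [N roof]] [RelC [Rel that] [VP [VP [V vanished]] [PP [P from] [NP [Pron she]]]]]] [VP [V vanished] [NP [NP [NP [Pron she]] [PP [P from] [NP [Det every] [N committee]]]] [RelC [Rel that] [VP [V handed]]]]]]
[S [NP [NP [Det every] [N roof]] [RelC [Rel that] [VP [VP [V vanished]] [PP [P from] [NP [Pron she]]]]]] [VP [V vanished] [NP [NP [Pron she]] [PP [P from] [NP [NP [Det every] [N committee]] [RelC [Rel that] [VP [V handed]]]]]]]]
The trees differ in how a recursive rule is bracketed over the same span.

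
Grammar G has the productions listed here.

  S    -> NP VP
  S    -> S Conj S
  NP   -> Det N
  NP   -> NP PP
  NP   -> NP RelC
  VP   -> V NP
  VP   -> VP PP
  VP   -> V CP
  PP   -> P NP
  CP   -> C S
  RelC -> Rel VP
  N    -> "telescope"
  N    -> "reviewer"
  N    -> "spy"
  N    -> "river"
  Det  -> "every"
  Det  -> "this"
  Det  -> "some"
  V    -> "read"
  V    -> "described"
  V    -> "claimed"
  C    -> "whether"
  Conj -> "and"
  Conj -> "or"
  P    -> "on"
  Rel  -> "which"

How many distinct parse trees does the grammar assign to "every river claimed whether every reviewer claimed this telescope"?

1

[S [NP [Det every] [N river]] [VP [V claimed] [CP [C whether] [S [NP [Det every] [N reviewer]] [VP [V claimed] [NP [Det this] [N telescope]]]]]]]
No rule offers an alternative attachment or grouping for any span, so this is the only derivation.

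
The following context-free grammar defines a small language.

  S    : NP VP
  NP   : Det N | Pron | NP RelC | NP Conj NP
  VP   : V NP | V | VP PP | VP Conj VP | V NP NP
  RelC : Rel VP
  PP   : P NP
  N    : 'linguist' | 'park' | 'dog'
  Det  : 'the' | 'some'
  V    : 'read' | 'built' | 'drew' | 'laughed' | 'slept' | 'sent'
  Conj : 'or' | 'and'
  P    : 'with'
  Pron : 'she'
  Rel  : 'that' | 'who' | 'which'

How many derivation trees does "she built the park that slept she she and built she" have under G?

4

Two of the 4 distinct bracketings:
[S [NP [Pron she]] [VP [V built] [NP [NP [Det the] [N park]] [RelC [Rel that] [VP [VP [V slept] [NP [Pron she]] [NP [Pron she]]] [Conj and] [VP [V built] [NP [Pron she]]]]]]]]
[S [NP [Pron she]] [VP [VP [V built] [NP [NP [Det the] [N park]] [RelC [Rel that] [VP [V slept] [NP [Pron she]] [NP [Pron she]]]]]] [Conj and] [VP [V built] [NP [Pron she]]]]]
The trees differ in how a recursive rule is bracketed over the same span.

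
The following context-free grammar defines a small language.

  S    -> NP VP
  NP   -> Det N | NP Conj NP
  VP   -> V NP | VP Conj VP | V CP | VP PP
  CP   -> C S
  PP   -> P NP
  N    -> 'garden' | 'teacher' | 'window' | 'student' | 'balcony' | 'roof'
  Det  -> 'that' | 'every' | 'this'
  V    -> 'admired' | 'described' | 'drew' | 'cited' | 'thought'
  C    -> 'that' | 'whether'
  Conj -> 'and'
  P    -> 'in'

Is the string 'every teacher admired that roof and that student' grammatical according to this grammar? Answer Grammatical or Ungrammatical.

Grammatical

S
  NP
    Det: every
    N: teacher
  VP
    V: admired
    NP
      NP
        Det: that
        N: roof
      Conj: and
      NP
        Det: that
        N: student
The bracketing above is licensed at every node by one of the given productions, with S at the root.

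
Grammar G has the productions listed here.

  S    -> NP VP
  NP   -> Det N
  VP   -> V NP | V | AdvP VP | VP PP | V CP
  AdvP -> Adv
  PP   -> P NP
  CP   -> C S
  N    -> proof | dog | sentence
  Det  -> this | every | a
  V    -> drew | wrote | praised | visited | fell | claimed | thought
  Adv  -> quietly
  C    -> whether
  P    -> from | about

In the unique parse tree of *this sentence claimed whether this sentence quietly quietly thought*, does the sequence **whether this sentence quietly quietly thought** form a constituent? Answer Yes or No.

[S [NP [Det this] [N sentence]] [VP [V claimed] [CP [C whether] [S [NP [Det this] [N sentence]] [VP [AdvP [Adv quietly]] [VP [AdvP [Adv quietly]] [VP [V thought]]]]]]]]
The words 'whether this sentence quietly quietly thought' are exhaustively dominated by a single CP node (built by CP → C S), so they form a constituent.

Yes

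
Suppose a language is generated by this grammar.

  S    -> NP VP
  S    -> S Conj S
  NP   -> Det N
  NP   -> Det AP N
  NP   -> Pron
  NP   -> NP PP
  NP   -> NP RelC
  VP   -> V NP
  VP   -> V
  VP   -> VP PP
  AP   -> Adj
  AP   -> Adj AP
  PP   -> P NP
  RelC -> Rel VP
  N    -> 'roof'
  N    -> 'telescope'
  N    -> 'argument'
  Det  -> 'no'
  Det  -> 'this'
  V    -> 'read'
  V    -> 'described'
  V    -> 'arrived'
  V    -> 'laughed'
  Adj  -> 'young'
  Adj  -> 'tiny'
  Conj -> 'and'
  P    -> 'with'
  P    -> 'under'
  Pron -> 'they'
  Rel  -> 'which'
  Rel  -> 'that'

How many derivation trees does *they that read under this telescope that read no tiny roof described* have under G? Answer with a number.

4

Two of the 4 distinct bracketings:
[S [NP [NP [NP [Pron they]] [RelC [Rel that] [VP [V read]]]] [PP [P under] [NP [NP [Det this] [N telescope]] [RelC [Rel that] [VP [V read] [NP [Det no] [AP [Adj tiny]] [N roof]]]]]]] [VP [V described]]]
[S [NP [NP [Pron they]] [RelC [Rel that] [VP [VP [V read]] [PP [P under] [NP [NP [Det this] [N telescope]] [RelC [Rel that] [VP [V read] [NP [Det no] [AP [Adj tiny]] [N roof]]]]]]]]] [VP [V described]]]
The difference turns on whether NP → NP PP is used at the relevant span, versus an alternative expansion of NP.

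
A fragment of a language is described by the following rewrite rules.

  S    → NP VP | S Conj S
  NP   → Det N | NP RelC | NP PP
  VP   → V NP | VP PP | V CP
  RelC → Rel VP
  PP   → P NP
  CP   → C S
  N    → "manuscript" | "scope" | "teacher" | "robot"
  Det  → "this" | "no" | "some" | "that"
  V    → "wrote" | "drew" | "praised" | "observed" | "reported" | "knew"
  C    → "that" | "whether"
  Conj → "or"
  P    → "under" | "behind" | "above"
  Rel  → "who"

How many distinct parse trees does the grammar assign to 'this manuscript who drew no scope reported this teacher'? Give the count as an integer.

1

[S [NP [NP [Det this] [N manuscript]] [RelC [Rel who] [VP [V drew] [NP [Det no] [N scope]]]]] [VP [V reported] [NP [Det this] [N teacher]]]]
No rule offers an alternative attachment or grouping for any span, so this is the only derivation.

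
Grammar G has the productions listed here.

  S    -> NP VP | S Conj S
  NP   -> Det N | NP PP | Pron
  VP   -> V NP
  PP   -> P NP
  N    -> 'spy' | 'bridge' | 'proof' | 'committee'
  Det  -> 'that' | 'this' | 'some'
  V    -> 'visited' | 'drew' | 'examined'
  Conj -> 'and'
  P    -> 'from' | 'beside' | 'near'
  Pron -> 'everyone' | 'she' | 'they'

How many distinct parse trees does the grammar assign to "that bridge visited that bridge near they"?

[S [NP [Det that] [N bridge]] [VP [V visited] [NP [NP [Det that] [N bridge]] [PP [P near] [NP [Pron they]]]]]]
No rule offers an alternative attachment or grouping for any span, so this is the only derivation.

1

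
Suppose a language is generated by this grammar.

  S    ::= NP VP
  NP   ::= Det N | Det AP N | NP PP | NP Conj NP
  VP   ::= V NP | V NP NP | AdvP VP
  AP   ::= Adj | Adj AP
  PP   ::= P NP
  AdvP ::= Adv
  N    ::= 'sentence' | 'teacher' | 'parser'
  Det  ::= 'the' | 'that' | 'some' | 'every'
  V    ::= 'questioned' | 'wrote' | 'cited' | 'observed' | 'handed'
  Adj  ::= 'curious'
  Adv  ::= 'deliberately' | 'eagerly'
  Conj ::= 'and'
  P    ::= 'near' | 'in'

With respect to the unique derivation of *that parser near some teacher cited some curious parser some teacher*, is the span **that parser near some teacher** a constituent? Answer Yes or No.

Yes

[S [NP [NP [Det that] [N parser]] [PP [P near] [NP [Det some] [N teacher]]]] [VP [V cited] [NP [Det some] [AP [Adj curious]] [N parser]] [NP [Det some] [N teacher]]]]
The words 'that parser near some teacher' are exhaustively dominated by a single NP node (built by NP → NP PP), so they form a constituent.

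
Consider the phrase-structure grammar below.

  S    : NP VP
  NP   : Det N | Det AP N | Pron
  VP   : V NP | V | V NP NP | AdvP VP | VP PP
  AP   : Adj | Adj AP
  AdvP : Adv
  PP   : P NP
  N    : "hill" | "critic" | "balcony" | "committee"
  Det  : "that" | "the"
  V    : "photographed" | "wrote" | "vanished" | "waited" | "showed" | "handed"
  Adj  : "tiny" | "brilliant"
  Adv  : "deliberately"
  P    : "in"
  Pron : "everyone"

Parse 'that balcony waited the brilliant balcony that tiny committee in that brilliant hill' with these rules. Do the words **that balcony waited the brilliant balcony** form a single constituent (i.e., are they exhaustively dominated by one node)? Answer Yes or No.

[S [NP [Det that] [N balcony]] [VP [VP [V waited] [NP [Det the] [AP [Adj brilliant]] [N balcony]] [NP [Det that] [AP [Adj tiny]] [N committee]]] [PP [P in] [NP [Det that] [AP [Adj brilliant]] [N hill]]]]]
The smallest constituent containing 'that balcony waited the brilliant balcony' is the S spanning 'that balcony waited the brilliant balcony that tiny committee in that brilliant hill'; no single node in the tree dominates exactly the given words.

No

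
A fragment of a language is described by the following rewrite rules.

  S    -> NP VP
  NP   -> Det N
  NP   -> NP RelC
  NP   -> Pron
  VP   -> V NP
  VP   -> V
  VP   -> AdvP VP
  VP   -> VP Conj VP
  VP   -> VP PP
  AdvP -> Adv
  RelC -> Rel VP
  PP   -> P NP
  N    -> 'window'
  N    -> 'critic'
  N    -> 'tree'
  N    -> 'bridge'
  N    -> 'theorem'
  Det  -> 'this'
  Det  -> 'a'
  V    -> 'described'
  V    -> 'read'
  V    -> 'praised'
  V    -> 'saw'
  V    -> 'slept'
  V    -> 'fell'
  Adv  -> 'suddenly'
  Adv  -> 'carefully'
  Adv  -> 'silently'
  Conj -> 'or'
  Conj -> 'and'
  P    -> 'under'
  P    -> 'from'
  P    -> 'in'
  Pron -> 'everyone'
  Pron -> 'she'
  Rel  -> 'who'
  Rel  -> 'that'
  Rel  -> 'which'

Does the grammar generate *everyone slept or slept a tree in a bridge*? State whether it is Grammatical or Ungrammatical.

S
  NP
    Pron: everyone
  VP
    VP
      V: slept
    Conj: or
    VP
      VP
        V: slept
        NP
          Det: a
          N: tree
      PP
        P: in
        NP
          Det: a
          N: bridge
The bracketing above is licensed at every node by one of the given productions, with S at the root.

Grammatical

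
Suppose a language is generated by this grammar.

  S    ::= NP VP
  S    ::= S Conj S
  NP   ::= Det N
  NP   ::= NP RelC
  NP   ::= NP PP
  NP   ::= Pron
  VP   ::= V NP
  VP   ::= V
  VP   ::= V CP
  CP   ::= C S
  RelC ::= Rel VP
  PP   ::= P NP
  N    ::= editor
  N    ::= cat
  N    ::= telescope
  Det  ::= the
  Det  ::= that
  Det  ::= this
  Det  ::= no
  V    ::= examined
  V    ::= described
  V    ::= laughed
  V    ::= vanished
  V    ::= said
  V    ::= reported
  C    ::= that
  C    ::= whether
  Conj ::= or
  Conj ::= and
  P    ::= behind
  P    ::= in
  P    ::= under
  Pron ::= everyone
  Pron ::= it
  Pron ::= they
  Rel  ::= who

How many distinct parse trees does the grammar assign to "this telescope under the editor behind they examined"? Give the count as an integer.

The two bracketings:
[S [NP [NP [Det this] [N telescope]] [PP [P under] [NP [NP [Det the] [N editor]] [PP [P behind] [NP [Pron they]]]]]] [VP [V examined]]]
[S [NP [NP [NP [Det this] [N telescope]] [PP [P under] [NP [Det the] [N editor]]]] [PP [P behind] [NP [Pron they]]]] [VP [V examined]]]
The trees differ in how a recursive rule is bracketed over the same span.

2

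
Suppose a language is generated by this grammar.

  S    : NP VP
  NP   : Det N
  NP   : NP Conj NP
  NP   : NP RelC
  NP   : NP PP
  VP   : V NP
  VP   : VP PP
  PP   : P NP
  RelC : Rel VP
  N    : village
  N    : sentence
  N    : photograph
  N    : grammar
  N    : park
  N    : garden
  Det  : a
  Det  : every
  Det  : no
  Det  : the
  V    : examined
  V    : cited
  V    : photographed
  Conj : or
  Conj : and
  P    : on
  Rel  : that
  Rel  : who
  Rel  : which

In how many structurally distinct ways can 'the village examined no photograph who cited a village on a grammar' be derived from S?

4

Two of the 4 distinct bracketings:
[S [NP [Det the] [N village]] [VP [V examined] [NP [NP [Det no] [N photograph]] [RelC [Rel who] [VP [V cited] [NP [NP [Det a] [N village]] [PP [P on] [NP [Det a] [N grammar]]]]]]]]]
[S [NP [Det the] [N village]] [VP [V examined] [NP [NP [Det no] [N photograph]] [RelC [Rel who] [VP [VP [V cited] [NP [Det a] [N village]]] [PP [P on] [NP [Det a] [N grammar]]]]]]]]
The difference turns on whether NP → NP PP is used at the relevant span, versus an alternative expansion of NP.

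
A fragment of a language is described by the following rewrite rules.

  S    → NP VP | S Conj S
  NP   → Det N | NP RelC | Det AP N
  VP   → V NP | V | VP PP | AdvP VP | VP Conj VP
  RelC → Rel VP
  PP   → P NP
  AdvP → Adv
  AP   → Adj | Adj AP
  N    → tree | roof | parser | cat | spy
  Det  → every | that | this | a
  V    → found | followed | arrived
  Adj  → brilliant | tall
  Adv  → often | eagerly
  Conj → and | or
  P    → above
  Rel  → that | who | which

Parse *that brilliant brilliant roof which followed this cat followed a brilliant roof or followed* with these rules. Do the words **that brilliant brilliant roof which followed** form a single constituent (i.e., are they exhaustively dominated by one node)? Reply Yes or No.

No

[S [NP [NP [Det that] [AP [Adj brilliant] [AP [Adj brilliant]]] [N roof]] [RelC [Rel which] [VP [V followed] [NP [Det this] [N cat]]]]] [VP [VP [V followed] [NP [Det a] [AP [Adj brilliant]] [N roof]]] [Conj or] [VP [V followed]]]]
The smallest constituent containing 'that brilliant brilliant roof which followed' is the NP spanning 'that brilliant brilliant roof which followed this cat'; no single node in the tree dominates exactly the given words.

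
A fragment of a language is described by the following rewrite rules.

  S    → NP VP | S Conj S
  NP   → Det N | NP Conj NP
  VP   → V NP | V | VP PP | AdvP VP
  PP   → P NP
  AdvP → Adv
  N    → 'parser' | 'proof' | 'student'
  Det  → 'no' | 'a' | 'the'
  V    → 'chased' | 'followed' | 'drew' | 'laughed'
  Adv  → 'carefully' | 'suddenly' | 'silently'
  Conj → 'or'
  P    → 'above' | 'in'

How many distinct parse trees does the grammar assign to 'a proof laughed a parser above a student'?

[S [NP [Det a] [N proof]] [VP [VP [V laughed] [NP [Det a] [N parser]]] [PP [P above] [NP [Det a] [N student]]]]]
No rule offers an alternative attachment or grouping for any span, so this is the only derivation.

1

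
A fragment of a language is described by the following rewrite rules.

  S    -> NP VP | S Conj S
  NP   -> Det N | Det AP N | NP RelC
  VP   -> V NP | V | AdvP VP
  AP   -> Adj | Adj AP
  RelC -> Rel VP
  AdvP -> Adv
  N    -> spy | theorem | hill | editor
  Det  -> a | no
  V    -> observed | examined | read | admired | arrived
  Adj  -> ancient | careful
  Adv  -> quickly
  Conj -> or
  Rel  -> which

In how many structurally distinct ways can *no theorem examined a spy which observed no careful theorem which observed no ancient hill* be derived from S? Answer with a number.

The two bracketings:
[S [NP [Det no] [N theorem]] [VP [V examined] [NP [NP [Det a] [N spy]] [RelC [Rel which] [VP [V observed] [NP [NP [Det no] [AP [Adj careful]] [N theorem]] [RelC [Rel which] [VP [V observed] [NP [Det no] [AP [Adj ancient]] [N hill]]]]]]]]]]
[S [NP [Det no] [N theorem]] [VP [V examined] [NP [NP [NP [Det a] [N spy]] [RelC [Rel which] [VP [V observed] [NP [Det no] [AP [Adj careful]] [N theorem]]]]] [RelC [Rel which] [VP [V observed] [NP [Det no] [AP [Adj ancient]] [N hill]]]]]]]
The trees differ in how a recursive rule is bracketed over the same span.

2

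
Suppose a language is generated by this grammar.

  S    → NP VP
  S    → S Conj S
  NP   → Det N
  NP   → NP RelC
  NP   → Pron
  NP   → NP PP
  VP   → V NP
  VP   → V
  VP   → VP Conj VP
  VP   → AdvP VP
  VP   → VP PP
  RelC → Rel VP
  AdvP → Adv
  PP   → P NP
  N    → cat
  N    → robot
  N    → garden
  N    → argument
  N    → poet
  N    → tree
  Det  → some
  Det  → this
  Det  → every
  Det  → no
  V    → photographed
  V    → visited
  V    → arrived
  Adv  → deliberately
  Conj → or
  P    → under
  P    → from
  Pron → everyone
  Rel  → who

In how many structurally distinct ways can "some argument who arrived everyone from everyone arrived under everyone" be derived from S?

3

Two of the 3 distinct bracketings:
[S [NP [NP [Det some] [N argument]] [RelC [Rel who] [VP [V arrived] [NP [NP [Pron everyone]] [PP [P from] [NP [Pron everyone]]]]]]] [VP [VP [V arrived]] [PP [P under] [NP [Pron everyone]]]]]
[S [NP [NP [Det some] [N argument]] [RelC [Rel who] [VP [VP [V arrived] [NP [Pron everyone]]] [PP [P from] [NP [Pron everyone]]]]]] [VP [VP [V arrived]] [PP [P under] [NP [Pron everyone]]]]]
The difference turns on whether NP → NP PP is used at the relevant span, versus an alternative expansion of NP.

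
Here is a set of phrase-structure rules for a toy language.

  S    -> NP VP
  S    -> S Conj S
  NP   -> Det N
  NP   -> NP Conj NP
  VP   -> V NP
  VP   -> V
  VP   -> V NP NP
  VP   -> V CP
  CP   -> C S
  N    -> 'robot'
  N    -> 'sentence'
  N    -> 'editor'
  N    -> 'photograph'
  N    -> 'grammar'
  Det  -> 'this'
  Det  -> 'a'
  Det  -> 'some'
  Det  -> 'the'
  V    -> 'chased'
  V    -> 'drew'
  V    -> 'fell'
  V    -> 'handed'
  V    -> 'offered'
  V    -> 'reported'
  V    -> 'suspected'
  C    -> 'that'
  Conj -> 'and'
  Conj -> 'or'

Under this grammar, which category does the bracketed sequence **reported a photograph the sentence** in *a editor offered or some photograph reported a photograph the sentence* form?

S
  S
    NP
      Det: a
      N: editor
    VP
      V: offered
  Conj: or
  S
    NP
      Det: some
      N: photograph
    VP
      V: reported
      NP
        Det: a
        N: photograph
      NP
        Det: the
        N: sentence
The span 'reported a photograph the sentence' is the VP node built by VP → V NP NP.

VP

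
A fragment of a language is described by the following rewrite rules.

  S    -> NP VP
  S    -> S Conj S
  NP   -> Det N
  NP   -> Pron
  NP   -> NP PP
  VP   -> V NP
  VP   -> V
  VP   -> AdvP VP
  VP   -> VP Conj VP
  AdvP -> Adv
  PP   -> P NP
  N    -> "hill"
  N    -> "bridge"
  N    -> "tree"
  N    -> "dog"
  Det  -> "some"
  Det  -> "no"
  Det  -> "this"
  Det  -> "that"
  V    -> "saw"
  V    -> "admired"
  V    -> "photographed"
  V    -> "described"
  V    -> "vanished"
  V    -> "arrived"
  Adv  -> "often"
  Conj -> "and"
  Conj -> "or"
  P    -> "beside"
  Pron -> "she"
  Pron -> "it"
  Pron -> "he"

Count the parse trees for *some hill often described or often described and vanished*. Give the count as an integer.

7

Two of the 7 distinct bracketings:
[S [NP [Det some] [N hill]] [VP [AdvP [Adv often]] [VP [VP [V described]] [Conj or] [VP [AdvP [Adv often]] [VP [VP [V described]] [Conj and] [VP [V vanished]]]]]]]
[S [NP [Det some] [N hill]] [VP [AdvP [Adv often]] [VP [VP [V described]] [Conj or] [VP [VP [AdvP [Adv often]] [VP [V described]]] [Conj and] [VP [V vanished]]]]]]
The trees differ in how a recursive rule is bracketed over the same span.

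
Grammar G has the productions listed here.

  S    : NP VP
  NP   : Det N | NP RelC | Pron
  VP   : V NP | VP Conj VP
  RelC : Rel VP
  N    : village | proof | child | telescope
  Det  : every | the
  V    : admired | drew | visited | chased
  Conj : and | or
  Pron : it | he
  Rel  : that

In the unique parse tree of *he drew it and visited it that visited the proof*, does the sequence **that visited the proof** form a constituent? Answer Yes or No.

[S [NP [Pron he]] [VP [VP [V drew] [NP [Pron it]]] [Conj and] [VP [V visited] [NP [NP [Pron it]] [RelC [Rel that] [VP [V visited] [NP [Det the] [N proof]]]]]]]]
The words 'that visited the proof' are exhaustively dominated by a single RelC node (built by RelC → Rel VP), so they form a constituent.

Yes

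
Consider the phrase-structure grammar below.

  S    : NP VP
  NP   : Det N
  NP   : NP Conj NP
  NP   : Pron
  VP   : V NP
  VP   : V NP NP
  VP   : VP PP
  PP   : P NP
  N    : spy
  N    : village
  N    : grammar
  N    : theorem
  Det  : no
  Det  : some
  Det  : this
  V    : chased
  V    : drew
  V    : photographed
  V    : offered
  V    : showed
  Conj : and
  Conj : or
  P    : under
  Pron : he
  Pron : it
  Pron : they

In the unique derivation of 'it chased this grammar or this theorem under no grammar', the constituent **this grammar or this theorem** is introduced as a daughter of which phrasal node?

[S [NP [Pron it]] [VP [VP [V chased] [NP [NP [Det this] [N grammar]] [Conj or] [NP [Det this] [N theorem]]]] [PP [P under] [NP [Det no] [N grammar]]]]]
The span 'this grammar or this theorem' is the NP node built by NP → NP Conj NP.
Its mother is the VP built by VP → V NP.

VP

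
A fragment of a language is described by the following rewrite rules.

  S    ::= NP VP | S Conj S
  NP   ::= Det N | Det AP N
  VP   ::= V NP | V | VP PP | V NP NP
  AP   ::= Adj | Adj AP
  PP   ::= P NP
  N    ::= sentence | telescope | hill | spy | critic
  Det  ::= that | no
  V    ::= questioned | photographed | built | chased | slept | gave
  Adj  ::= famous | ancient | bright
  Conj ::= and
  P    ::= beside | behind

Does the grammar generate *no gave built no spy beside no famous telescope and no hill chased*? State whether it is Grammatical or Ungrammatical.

Ungrammatical

A Det word can never sit immediately before a V word in any string this grammar generates, so the substring 'no gave' rules out a derivation.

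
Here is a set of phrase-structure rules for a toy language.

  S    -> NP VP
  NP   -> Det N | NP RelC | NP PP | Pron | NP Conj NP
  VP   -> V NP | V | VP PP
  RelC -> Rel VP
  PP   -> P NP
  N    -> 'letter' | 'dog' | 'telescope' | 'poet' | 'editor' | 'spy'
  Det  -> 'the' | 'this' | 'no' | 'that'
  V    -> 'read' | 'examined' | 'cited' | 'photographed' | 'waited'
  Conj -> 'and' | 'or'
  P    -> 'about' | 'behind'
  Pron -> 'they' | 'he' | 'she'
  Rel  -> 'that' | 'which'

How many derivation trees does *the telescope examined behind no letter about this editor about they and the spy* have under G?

9

Two of the 9 distinct bracketings:
[S [NP [Det the] [N telescope]] [VP [VP [V examined]] [PP [P behind] [NP [NP [Det no] [N letter]] [PP [P about] [NP [NP [Det this] [N editor]] [PP [P about] [NP [NP [Pron they]] [Conj and] [NP [Det the] [N spy]]]]]]]]]]
[S [NP [Det the] [N telescope]] [VP [VP [V examined]] [PP [P behind] [NP [NP [Det no] [N letter]] [PP [P about] [NP [NP [NP [Det this] [N editor]] [PP [P about] [NP [Pron they]]]] [Conj and] [NP [Det the] [N spy]]]]]]]]
The trees differ in how a recursive rule is bracketed over the same span.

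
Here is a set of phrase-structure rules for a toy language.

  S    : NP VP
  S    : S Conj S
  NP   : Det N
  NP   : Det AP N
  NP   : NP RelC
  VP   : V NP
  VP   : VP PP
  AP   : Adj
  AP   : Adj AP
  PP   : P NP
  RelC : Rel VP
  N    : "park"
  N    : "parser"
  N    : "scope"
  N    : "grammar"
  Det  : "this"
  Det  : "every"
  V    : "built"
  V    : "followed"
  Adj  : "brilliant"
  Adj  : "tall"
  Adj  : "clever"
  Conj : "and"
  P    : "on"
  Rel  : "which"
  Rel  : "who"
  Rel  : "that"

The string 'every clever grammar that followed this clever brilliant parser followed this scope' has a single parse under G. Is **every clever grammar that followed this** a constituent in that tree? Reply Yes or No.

No

[S [NP [NP [Det every] [AP [Adj clever]] [N grammar]] [RelC [Rel that] [VP [V followed] [NP [Det this] [AP [Adj clever] [AP [Adj brilliant]]] [N parser]]]]] [VP [V followed] [NP [Det this] [N scope]]]]
The smallest constituent containing 'every clever grammar that followed this' is the NP spanning 'every clever grammar that followed this clever brilliant parser'; no single node in the tree dominates exactly the given words.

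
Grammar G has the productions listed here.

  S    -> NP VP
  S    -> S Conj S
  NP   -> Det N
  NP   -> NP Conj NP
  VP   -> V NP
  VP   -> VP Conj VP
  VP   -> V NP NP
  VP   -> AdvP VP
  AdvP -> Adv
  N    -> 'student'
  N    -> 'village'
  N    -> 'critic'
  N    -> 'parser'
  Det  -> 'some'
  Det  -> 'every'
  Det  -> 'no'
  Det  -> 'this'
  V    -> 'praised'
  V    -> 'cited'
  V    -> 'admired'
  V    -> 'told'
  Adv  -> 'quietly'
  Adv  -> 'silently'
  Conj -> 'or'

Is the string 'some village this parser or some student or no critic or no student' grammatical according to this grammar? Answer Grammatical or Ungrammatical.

Ungrammatical

For S → NP VP, the only prefix that parses as NP is 'some village', but the remainder 'this parser or some student or no critic or no student' is not a VP under these rules. The alternative S rule S → S Conj S likewise has no satisfying split.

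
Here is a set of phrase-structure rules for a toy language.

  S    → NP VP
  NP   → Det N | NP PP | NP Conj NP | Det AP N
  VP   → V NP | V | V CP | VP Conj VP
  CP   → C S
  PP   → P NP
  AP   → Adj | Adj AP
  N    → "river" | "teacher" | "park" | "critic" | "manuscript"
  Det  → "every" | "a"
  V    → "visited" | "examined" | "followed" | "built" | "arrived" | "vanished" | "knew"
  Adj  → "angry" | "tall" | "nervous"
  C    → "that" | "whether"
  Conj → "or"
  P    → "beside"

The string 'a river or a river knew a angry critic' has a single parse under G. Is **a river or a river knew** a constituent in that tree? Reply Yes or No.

No

[S [NP [NP [Det a] [N river]] [Conj or] [NP [Det a] [N river]]] [VP [V knew] [NP [Det a] [AP [Adj angry]] [N critic]]]]
The smallest constituent containing 'a river or a river knew' is the S spanning 'a river or a river knew a angry critic'; no single node in the tree dominates exactly the given words.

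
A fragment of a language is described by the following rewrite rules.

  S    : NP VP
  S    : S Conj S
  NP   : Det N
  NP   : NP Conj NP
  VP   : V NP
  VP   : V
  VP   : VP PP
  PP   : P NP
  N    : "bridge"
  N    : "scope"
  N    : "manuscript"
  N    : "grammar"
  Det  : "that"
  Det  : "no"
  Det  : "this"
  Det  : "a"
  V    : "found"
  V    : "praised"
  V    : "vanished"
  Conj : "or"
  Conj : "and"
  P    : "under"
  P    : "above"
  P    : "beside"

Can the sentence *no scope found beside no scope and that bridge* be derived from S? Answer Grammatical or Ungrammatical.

[S [NP [Det no] [N scope]] [VP [VP [V found]] [PP [P beside] [NP [NP [Det no] [N scope]] [Conj and] [NP [Det that] [N bridge]]]]]]
Every word is introduced by a lexical rule and the phrasal rules combine the resulting categories into a single S.

Grammatical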